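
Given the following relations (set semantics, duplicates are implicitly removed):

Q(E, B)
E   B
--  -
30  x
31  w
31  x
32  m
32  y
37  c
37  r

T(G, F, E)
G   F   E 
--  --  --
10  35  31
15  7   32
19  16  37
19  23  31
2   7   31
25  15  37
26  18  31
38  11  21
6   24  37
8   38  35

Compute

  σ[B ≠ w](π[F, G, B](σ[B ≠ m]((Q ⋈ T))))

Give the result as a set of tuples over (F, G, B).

Natural join on E: {(31, w, 10, 35), (31, w, 19, 23), (31, w, 2, 7), (31, w, 26, 18), (31, x, 10, 35), (31, x, 19, 23), (31, x, 2, 7), (31, x, 26, 18), (32, m, 15, 7), (32, y, 15, 7), (37, c, 19, 16), (37, c, 25, 15), (37, c, 6, 24), (37, r, 19, 16), (37, r, 25, 15), (37, r, 6, 24)}
σ[B ≠ m]: keep tuples satisfying B ≠ m → {(31, w, 10, 35), (31, w, 19, 23), (31, w, 2, 7), (31, w, 26, 18), (31, x, 10, 35), (31, x, 19, 23), (31, x, 2, 7), (31, x, 26, 18), (32, y, 15, 7), (37, c, 19, 16), (37, c, 25, 15), (37, c, 6, 24), (37, r, 19, 16), (37, r, 25, 15), (37, r, 6, 24)}
Keep only column(s) F, G, B: {(15, 25, c), (15, 25, r), (16, 19, c), (16, 19, r), (18, 26, w), (18, 26, x), (23, 19, w), (23, 19, x), (24, 6, c), (24, 6, r), (35, 10, w), (35, 10, x), (7, 15, y), (7, 2, w), (7, 2, x)}
σ[B ≠ w]: keep tuples satisfying B ≠ w → {(15, 25, c), (15, 25, r), (16, 19, c), (16, 19, r), (18, 26, x), (23, 19, x), (24, 6, c), (24, 6, r), (35, 10, x), (7, 15, y), (7, 2, x)}

{(15, 25, c), (15, 25, r), (16, 19, c), (16, 19, r), (18, 26, x), (23, 19, x), (24, 6, c), (24, 6, r), (35, 10, x), (7, 15, y), (7, 2, x)}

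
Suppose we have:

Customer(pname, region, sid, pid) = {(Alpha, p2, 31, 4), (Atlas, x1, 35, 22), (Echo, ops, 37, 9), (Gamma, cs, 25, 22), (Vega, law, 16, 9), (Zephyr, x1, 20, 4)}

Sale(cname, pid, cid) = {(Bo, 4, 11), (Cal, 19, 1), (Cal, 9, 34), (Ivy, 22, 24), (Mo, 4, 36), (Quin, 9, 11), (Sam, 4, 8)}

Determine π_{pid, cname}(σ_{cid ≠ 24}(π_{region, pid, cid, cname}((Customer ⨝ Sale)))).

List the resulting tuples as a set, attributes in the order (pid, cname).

{(4, Bo), (4, Mo), (4, Sam), (9, Cal), (9, Quin)}

Joining Customer and Sale on pid yields {(Alpha, p2, 31, 4, Bo, 11), (Alpha, p2, 31, 4, Mo, 36), (Alpha, p2, 31, 4, Sam, 8), (Atlas, x1, 35, 22, Ivy, 24), (Echo, ops, 37, 9, Cal, 34), (Echo, ops, 37, 9, Quin, 11), (Gamma, cs, 25, 22, Ivy, 24), (Vega, law, 16, 9, Cal, 34), (Vega, law, 16, 9, Quin, 11), (Zephyr, x1, 20, 4, Bo, 11), (Zephyr, x1, 20, 4, Mo, 36), (Zephyr, x1, 20, 4, Sam, 8)}.
Keep only column(s) region, pid, cid, cname: {(cs, 22, 24, Ivy), (law, 9, 11, Quin), (law, 9, 34, Cal), (ops, 9, 11, Quin), (ops, 9, 34, Cal), (p2, 4, 11, Bo), (p2, 4, 36, Mo), (p2, 4, 8, Sam), (x1, 22, 24, Ivy), (x1, 4, 11, Bo), (x1, 4, 36, Mo), (x1, 4, 8, Sam)}
σ[cid ≠ 24]: keep tuples satisfying cid ≠ 24 → {(law, 9, 11, Quin), (law, 9, 34, Cal), (ops, 9, 11, Quin), (ops, 9, 34, Cal), (p2, 4, 11, Bo), (p2, 4, 36, Mo), (p2, 4, 8, Sam), (x1, 4, 11, Bo), (x1, 4, 36, Mo), (x1, 4, 8, Sam)}
Keep only column(s) pid, cname (5 duplicate(s) eliminated): {(4, Bo), (4, Mo), (4, Sam), (9, Cal), (9, Quin)}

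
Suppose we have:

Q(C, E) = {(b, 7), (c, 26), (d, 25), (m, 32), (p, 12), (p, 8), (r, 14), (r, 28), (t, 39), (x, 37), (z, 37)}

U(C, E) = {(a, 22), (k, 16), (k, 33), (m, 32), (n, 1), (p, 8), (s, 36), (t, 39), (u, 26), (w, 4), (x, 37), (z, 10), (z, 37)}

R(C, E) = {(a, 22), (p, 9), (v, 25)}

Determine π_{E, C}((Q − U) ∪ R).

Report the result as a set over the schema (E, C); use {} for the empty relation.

{(12, p), (14, r), (22, a), (25, d), (25, v), (26, c), (28, r), (7, b), (9, p)}

Set difference of the two operands is {(b, 7), (c, 26), (d, 25), (p, 12), (r, 14), (r, 28)}.
Set union of the two operands is {(a, 22), (b, 7), (c, 26), (d, 25), (p, 12), (p, 9), (r, 14), (r, 28), (v, 25)}.
Keep only column(s) E, C: {(12, p), (14, r), (22, a), (25, d), (25, v), (26, c), (28, r), (7, b), (9, p)}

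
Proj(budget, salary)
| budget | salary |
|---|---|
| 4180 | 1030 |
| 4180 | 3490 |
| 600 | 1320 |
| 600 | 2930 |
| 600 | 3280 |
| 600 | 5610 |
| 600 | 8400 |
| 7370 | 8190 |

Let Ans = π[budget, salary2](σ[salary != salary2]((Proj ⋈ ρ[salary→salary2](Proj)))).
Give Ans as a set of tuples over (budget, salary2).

{(4180, 1030), (4180, 3490), (600, 1320), (600, 2930), (600, 3280), (600, 5610), (600, 8400)}

ρ[salary→salary2]: schema becomes (budget, salary2); tuples unchanged.
Joining Proj and ρ[salary→salary2](Proj) on budget yields {(4180, 1030, 1030), (4180, 1030, 3490), (4180, 3490, 1030), (4180, 3490, 3490), (600, 1320, 1320), (600, 1320, 2930), (600, 1320, 3280), (600, 1320, 5610), (600, 1320, 8400), (600, 2930, 1320), (600, 2930, 2930), (600, 2930, 3280), (600, 2930, 5610), (600, 2930, 8400), (600, 3280, 1320), (600, 3280, 2930), (600, 3280, 3280), (600, 3280, 5610), (600, 3280, 8400), (600, 5610, 1320), (600, 5610, 2930), (600, 5610, 3280), (600, 5610, 5610), (600, 5610, 8400), (600, 8400, 1320), (600, 8400, 2930), (600, 8400, 3280), (600, 8400, 5610), (600, 8400, 8400), (7370, 8190, 8190)}.
Apply σ_{salary != salary2}; surviving tuples: {(4180, 1030, 3490), (4180, 3490, 1030), (600, 1320, 2930), (600, 1320, 3280), (600, 1320, 5610), (600, 1320, 8400), (600, 2930, 1320), (600, 2930, 3280), (600, 2930, 5610), (600, 2930, 8400), (600, 3280, 1320), (600, 3280, 2930), (600, 3280, 5610), (600, 3280, 8400), (600, 5610, 1320), (600, 5610, 2930), (600, 5610, 3280), (600, 5610, 8400), (600, 8400, 1320), (600, 8400, 2930), (600, 8400, 3280), (600, 8400, 5610)}
π_{budget, salary2} gives {(4180, 1030), (4180, 3490), (600, 1320), (600, 2930), (600, 3280), (600, 5610), (600, 8400)} (15 duplicate(s) eliminated).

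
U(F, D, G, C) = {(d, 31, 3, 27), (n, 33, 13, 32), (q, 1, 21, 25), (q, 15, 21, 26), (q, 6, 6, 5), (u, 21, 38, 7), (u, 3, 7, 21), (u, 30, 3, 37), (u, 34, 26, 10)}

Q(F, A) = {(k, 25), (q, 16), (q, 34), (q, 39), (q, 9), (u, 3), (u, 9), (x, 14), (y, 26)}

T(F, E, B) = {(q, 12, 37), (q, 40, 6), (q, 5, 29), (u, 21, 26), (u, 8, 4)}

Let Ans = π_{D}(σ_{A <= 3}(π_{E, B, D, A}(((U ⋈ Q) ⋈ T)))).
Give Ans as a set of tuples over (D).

{21, 3, 30, 34}

Natural join on F: {(q, 1, 21, 25, 16), (q, 1, 21, 25, 34), (q, 1, 21, 25, 39), (q, 1, 21, 25, 9), (q, 15, 21, 26, 16), (q, 15, 21, 26, 34), (q, 15, 21, 26, 39), (q, 15, 21, 26, 9), (q, 6, 6, 5, 16), (q, 6, 6, 5, 34), (q, 6, 6, 5, 39), (q, 6, 6, 5, 9), (u, 21, 38, 7, 3), (u, 21, 38, 7, 9), (u, 3, 7, 21, 3), (u, 3, 7, 21, 9), (u, 30, 3, 37, 3), (u, 30, 3, 37, 9), (u, 34, 26, 10, 3), (u, 34, 26, 10, 9)}
Natural join on F: {(q, 1, 21, 25, 16, 12, 37), (q, 1, 21, 25, 16, 40, 6), (q, 1, 21, 25, 16, 5, 29), (q, 1, 21, 25, 34, 12, 37), (q, 1, 21, 25, 34, 40, 6), (q, 1, 21, 25, 34, 5, 29), (q, 1, 21, 25, 39, 12, 37), (q, 1, 21, 25, 39, 40, 6), (q, 1, 21, 25, 39, 5, 29), (q, 1, 21, 25, 9, 12, 37), (q, 1, 21, 25, 9, 40, 6), (q, 1, 21, 25, 9, 5, 29), (q, 15, 21, 26, 16, 12, 37), (q, 15, 21, 26, 16, 40, 6), (q, 15, 21, 26, 16, 5, 29), (q, 15, 21, 26, 34, 12, 37), (q, 15, 21, 26, 34, 40, 6), (q, 15, 21, 26, 34, 5, 29), (q, 15, 21, 26, 39, 12, 37), (q, 15, 21, 26, 39, 40, 6), (q, 15, 21, 26, 39, 5, 29), (q, 15, 21, 26, 9, 12, 37), (q, 15, 21, 26, 9, 40, 6), (q, 15, 21, 26, 9, 5, 29), (q, 6, 6, 5, 16, 12, 37), (q, 6, 6, 5, 16, 40, 6), (q, 6, 6, 5, 16, 5, 29), (q, 6, 6, 5, 34, 12, 37), (q, 6, 6, 5, 34, 40, 6), (q, 6, 6, 5, 34, 5, 29), (q, 6, 6, 5, 39, 12, 37), (q, 6, 6, 5, 39, 40, 6), (q, 6, 6, 5, 39, 5, 29), (q, 6, 6, 5, 9, 12, 37), (q, 6, 6, 5, 9, 40, 6), (q, 6, 6, 5, 9, 5, 29), (u, 21, 38, 7, 3, 21, 26), (u, 21, 38, 7, 3, 8, 4), (u, 21, 38, 7, 9, 21, 26), (u, 21, 38, 7, 9, 8, 4), (u, 3, 7, 21, 3, 21, 26), (u, 3, 7, 21, 3, 8, 4), (u, 3, 7, 21, 9, 21, 26), (u, 3, 7, 21, 9, 8, 4), (u, 30, 3, 37, 3, 21, 26), (u, 30, 3, 37, 3, 8, 4), (u, 30, 3, 37, 9, 21, 26), (u, 30, 3, 37, 9, 8, 4), (u, 34, 26, 10, 3, 21, 26), (u, 34, 26, 10, 3, 8, 4), (u, 34, 26, 10, 9, 21, 26), (u, 34, 26, 10, 9, 8, 4)}
Projecting to E, B, D, A: {(12, 37, 1, 16), (12, 37, 1, 34), (12, 37, 1, 39), (12, 37, 1, 9), (12, 37, 15, 16), (12, 37, 15, 34), (12, 37, 15, 39), (12, 37, 15, 9), (12, 37, 6, 16), (12, 37, 6, 34), (12, 37, 6, 39), (12, 37, 6, 9), (21, 26, 21, 3), (21, 26, 21, 9), (21, 26, 3, 3), (21, 26, 3, 9), (21, 26, 30, 3), (21, 26, 30, 9), (21, 26, 34, 3), (21, 26, 34, 9), (40, 6, 1, 16), (40, 6, 1, 34), (40, 6, 1, 39), (40, 6, 1, 9), (40, 6, 15, 16), (40, 6, 15, 34), (40, 6, 15, 39), (40, 6, 15, 9), (40, 6, 6, 16), (40, 6, 6, 34), (40, 6, 6, 39), (40, 6, 6, 9), (5, 29, 1, 16), (5, 29, 1, 34), (5, 29, 1, 39), (5, 29, 1, 9), (5, 29, 15, 16), (5, 29, 15, 34), (5, 29, 15, 39), (5, 29, 15, 9), (5, 29, 6, 16), (5, 29, 6, 34), (5, 29, 6, 39), (5, 29, 6, 9), (8, 4, 21, 3), (8, 4, 21, 9), (8, 4, 3, 3), (8, 4, 3, 9), (8, 4, 30, 3), (8, 4, 30, 9), (8, 4, 34, 3), (8, 4, 34, 9)}
Filtering on A <= 3 leaves {(21, 26, 21, 3), (21, 26, 3, 3), (21, 26, 30, 3), (21, 26, 34, 3), (8, 4, 21, 3), (8, 4, 3, 3), (8, 4, 30, 3), (8, 4, 34, 3)}.
Projecting to D (4 duplicate(s) eliminated): {21, 3, 30, 34}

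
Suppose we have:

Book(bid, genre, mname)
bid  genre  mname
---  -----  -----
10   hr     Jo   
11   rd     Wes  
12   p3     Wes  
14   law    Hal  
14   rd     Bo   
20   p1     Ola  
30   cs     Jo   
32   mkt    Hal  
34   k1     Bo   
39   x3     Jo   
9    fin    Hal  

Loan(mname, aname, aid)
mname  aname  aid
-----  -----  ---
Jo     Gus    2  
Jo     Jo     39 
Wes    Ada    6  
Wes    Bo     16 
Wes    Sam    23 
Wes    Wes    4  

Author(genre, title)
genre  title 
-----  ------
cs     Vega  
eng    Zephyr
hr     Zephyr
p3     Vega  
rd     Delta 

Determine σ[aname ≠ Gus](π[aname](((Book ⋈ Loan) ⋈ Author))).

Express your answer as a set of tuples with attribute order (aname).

Book ⋈ Loan (natural join on mname): {(10, hr, Jo, Gus, 2), (10, hr, Jo, Jo, 39), (11, rd, Wes, Ada, 6), (11, rd, Wes, Bo, 16), (11, rd, Wes, Sam, 23), (11, rd, Wes, Wes, 4), (12, p3, Wes, Ada, 6), (12, p3, Wes, Bo, 16), (12, p3, Wes, Sam, 23), (12, p3, Wes, Wes, 4), (30, cs, Jo, Gus, 2), (30, cs, Jo, Jo, 39), (39, x3, Jo, Gus, 2), (39, x3, Jo, Jo, 39)}
(Book ⋈ Loan) ⋈ Author (natural join on genre): {(10, hr, Jo, Gus, 2, Zephyr), (10, hr, Jo, Jo, 39, Zephyr), (11, rd, Wes, Ada, 6, Delta), (11, rd, Wes, Bo, 16, Delta), (11, rd, Wes, Sam, 23, Delta), (11, rd, Wes, Wes, 4, Delta), (12, p3, Wes, Ada, 6, Vega), (12, p3, Wes, Bo, 16, Vega), (12, p3, Wes, Sam, 23, Vega), (12, p3, Wes, Wes, 4, Vega), (30, cs, Jo, Gus, 2, Vega), (30, cs, Jo, Jo, 39, Vega)}
Projecting to aname (6 duplicate(s) eliminated): {Ada, Bo, Gus, Jo, Sam, Wes}
σ[aname ≠ Gus]: keep tuples satisfying aname ≠ Gus → {Ada, Bo, Jo, Sam, Wes}

{Ada, Bo, Jo, Sam, Wes}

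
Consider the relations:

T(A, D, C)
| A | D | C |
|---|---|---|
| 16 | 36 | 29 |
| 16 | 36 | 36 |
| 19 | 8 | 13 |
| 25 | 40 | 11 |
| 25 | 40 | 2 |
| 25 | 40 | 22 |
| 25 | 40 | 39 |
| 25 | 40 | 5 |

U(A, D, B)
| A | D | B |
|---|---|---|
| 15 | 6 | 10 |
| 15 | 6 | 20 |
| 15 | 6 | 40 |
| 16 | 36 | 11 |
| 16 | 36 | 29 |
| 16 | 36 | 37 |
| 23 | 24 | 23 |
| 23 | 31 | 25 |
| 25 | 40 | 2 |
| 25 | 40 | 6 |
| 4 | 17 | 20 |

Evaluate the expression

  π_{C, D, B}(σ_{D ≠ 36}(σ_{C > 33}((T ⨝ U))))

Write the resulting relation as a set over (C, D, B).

{(39, 40, 2), (39, 40, 6)}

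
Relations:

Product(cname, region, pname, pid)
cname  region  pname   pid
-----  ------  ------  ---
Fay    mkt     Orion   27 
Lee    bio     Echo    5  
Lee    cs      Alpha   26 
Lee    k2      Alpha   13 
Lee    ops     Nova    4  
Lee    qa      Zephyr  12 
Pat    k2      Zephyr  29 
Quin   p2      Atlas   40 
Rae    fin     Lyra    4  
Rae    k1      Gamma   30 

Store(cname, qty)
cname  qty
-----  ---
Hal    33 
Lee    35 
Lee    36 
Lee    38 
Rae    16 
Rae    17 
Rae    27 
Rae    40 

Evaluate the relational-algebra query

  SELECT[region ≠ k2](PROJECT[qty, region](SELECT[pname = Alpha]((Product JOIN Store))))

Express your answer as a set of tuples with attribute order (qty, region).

Natural join on cname: {(Lee, bio, Echo, 5, 35), (Lee, bio, Echo, 5, 36), (Lee, bio, Echo, 5, 38), (Lee, cs, Alpha, 26, 35), (Lee, cs, Alpha, 26, 36), (Lee, cs, Alpha, 26, 38), (Lee, k2, Alpha, 13, 35), (Lee, k2, Alpha, 13, 36), (Lee, k2, Alpha, 13, 38), (Lee, ops, Nova, 4, 35), (Lee, ops, Nova, 4, 36), (Lee, ops, Nova, 4, 38), (Lee, qa, Zephyr, 12, 35), (Lee, qa, Zephyr, 12, 36), (Lee, qa, Zephyr, 12, 38), (Rae, fin, Lyra, 4, 16), (Rae, fin, Lyra, 4, 17), (Rae, fin, Lyra, 4, 27), (Rae, fin, Lyra, 4, 40), (Rae, k1, Gamma, 30, 16), (Rae, k1, Gamma, 30, 17), (Rae, k1, Gamma, 30, 27), (Rae, k1, Gamma, 30, 40)}
Selection pname = Alpha: {(Lee, cs, Alpha, 26, 35), (Lee, cs, Alpha, 26, 36), (Lee, cs, Alpha, 26, 38), (Lee, k2, Alpha, 13, 35), (Lee, k2, Alpha, 13, 36), (Lee, k2, Alpha, 13, 38)}
Projecting to qty, region: {(35, cs), (35, k2), (36, cs), (36, k2), (38, cs), (38, k2)}
Selection region ≠ k2: {(35, cs), (36, cs), (38, cs)}

{(35, cs), (36, cs), (38, cs)}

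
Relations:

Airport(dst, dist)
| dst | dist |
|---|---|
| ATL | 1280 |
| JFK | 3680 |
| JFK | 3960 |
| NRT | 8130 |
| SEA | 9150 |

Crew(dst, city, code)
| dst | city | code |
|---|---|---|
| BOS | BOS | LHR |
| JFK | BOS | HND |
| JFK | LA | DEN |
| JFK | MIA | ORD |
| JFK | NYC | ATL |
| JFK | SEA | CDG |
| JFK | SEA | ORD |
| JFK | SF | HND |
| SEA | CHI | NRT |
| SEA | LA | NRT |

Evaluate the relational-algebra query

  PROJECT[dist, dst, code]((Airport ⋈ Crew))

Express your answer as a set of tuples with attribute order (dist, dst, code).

Airport ⋈ Crew (natural join on dst): {(JFK, 3680, BOS, HND), (JFK, 3680, LA, DEN), (JFK, 3680, MIA, ORD), (JFK, 3680, NYC, ATL), (JFK, 3680, SEA, CDG), (JFK, 3680, SEA, ORD), (JFK, 3680, SF, HND), (JFK, 3960, BOS, HND), (JFK, 3960, LA, DEN), (JFK, 3960, MIA, ORD), (JFK, 3960, NYC, ATL), (JFK, 3960, SEA, CDG), (JFK, 3960, SEA, ORD), (JFK, 3960, SF, HND), (SEA, 9150, CHI, NRT), (SEA, 9150, LA, NRT)}
π[dist, dst, code]: project onto (dist, dst, code) (5 duplicate(s) eliminated) → {(3680, JFK, ATL), (3680, JFK, CDG), (3680, JFK, DEN), (3680, JFK, HND), (3680, JFK, ORD), (3960, JFK, ATL), (3960, JFK, CDG), (3960, JFK, DEN), (3960, JFK, HND), (3960, JFK, ORD), (9150, SEA, NRT)}

{(3680, JFK, ATL), (3680, JFK, CDG), (3680, JFK, DEN), (3680, JFK, HND), (3680, JFK, ORD), (3960, JFK, ATL), (3960, JFK, CDG), (3960, JFK, DEN), (3960, JFK, HND), (3960, JFK, ORD), (9150, SEA, NRT)}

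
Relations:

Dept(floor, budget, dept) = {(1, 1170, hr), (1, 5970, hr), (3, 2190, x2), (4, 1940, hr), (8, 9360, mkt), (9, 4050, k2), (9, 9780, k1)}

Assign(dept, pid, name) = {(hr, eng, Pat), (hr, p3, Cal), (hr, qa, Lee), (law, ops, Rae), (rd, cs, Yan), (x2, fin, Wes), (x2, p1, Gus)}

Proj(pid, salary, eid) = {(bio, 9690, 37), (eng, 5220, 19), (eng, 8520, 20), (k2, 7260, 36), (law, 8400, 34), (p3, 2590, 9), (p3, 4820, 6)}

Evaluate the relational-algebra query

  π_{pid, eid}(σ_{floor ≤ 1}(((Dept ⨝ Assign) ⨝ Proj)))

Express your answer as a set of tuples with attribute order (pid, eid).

{(eng, 19), (eng, 20), (p3, 6), (p3, 9)}

Joining Dept and Assign on dept yields {(1, 1170, hr, eng, Pat), (1, 1170, hr, p3, Cal), (1, 1170, hr, qa, Lee), (1, 5970, hr, eng, Pat), (1, 5970, hr, p3, Cal), (1, 5970, hr, qa, Lee), (3, 2190, x2, fin, Wes), (3, 2190, x2, p1, Gus), (4, 1940, hr, eng, Pat), (4, 1940, hr, p3, Cal), (4, 1940, hr, qa, Lee)}.
Joining (Dept ⨝ Assign) and Proj on pid yields {(1, 1170, hr, eng, Pat, 5220, 19), (1, 1170, hr, eng, Pat, 8520, 20), (1, 1170, hr, p3, Cal, 2590, 9), (1, 1170, hr, p3, Cal, 4820, 6), (1, 5970, hr, eng, Pat, 5220, 19), (1, 5970, hr, eng, Pat, 8520, 20), (1, 5970, hr, p3, Cal, 2590, 9), (1, 5970, hr, p3, Cal, 4820, 6), (4, 1940, hr, eng, Pat, 5220, 19), (4, 1940, hr, eng, Pat, 8520, 20), (4, 1940, hr, p3, Cal, 2590, 9), (4, 1940, hr, p3, Cal, 4820, 6)}.
Filtering on floor ≤ 1 leaves {(1, 1170, hr, eng, Pat, 5220, 19), (1, 1170, hr, eng, Pat, 8520, 20), (1, 1170, hr, p3, Cal, 2590, 9), (1, 1170, hr, p3, Cal, 4820, 6), (1, 5970, hr, eng, Pat, 5220, 19), (1, 5970, hr, eng, Pat, 8520, 20), (1, 5970, hr, p3, Cal, 2590, 9), (1, 5970, hr, p3, Cal, 4820, 6)}.
Keep only column(s) pid, eid (4 duplicate(s) eliminated): {(eng, 19), (eng, 20), (p3, 6), (p3, 9)}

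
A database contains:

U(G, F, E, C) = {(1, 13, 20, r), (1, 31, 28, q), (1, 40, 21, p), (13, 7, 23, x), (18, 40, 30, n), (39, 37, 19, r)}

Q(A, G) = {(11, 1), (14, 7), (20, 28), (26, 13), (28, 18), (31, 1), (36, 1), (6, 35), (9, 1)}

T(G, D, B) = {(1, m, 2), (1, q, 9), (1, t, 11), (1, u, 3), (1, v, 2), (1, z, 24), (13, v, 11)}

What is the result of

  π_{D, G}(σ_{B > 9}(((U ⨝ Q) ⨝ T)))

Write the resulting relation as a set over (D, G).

Joining U and Q on G yields {(1, 13, 20, r, 11), (1, 13, 20, r, 31), (1, 13, 20, r, 36), (1, 13, 20, r, 9), (1, 31, 28, q, 11), (1, 31, 28, q, 31), (1, 31, 28, q, 36), (1, 31, 28, q, 9), (1, 40, 21, p, 11), (1, 40, 21, p, 31), (1, 40, 21, p, 36), (1, 40, 21, p, 9), (13, 7, 23, x, 26), (18, 40, 30, n, 28)}.
Joining (U ⨝ Q) and T on G yields {(1, 13, 20, r, 11, m, 2), (1, 13, 20, r, 11, q, 9), (1, 13, 20, r, 11, t, 11), (1, 13, 20, r, 11, u, 3), (1, 13, 20, r, 11, v, 2), (1, 13, 20, r, 11, z, 24), (1, 13, 20, r, 31, m, 2), (1, 13, 20, r, 31, q, 9), (1, 13, 20, r, 31, t, 11), (1, 13, 20, r, 31, u, 3), (1, 13, 20, r, 31, v, 2), (1, 13, 20, r, 31, z, 24), (1, 13, 20, r, 36, m, 2), (1, 13, 20, r, 36, q, 9), (1, 13, 20, r, 36, t, 11), (1, 13, 20, r, 36, u, 3), (1, 13, 20, r, 36, v, 2), (1, 13, 20, r, 36, z, 24), (1, 13, 20, r, 9, m, 2), (1, 13, 20, r, 9, q, 9), (1, 13, 20, r, 9, t, 11), (1, 13, 20, r, 9, u, 3), (1, 13, 20, r, 9, v, 2), (1, 13, 20, r, 9, z, 24), (1, 31, 28, q, 11, m, 2), (1, 31, 28, q, 11, q, 9), (1, 31, 28, q, 11, t, 11), (1, 31, 28, q, 11, u, 3), (1, 31, 28, q, 11, v, 2), (1, 31, 28, q, 11, z, 24), (1, 31, 28, q, 31, m, 2), (1, 31, 28, q, 31, q, 9), (1, 31, 28, q, 31, t, 11), (1, 31, 28, q, 31, u, 3), (1, 31, 28, q, 31, v, 2), (1, 31, 28, q, 31, z, 24), (1, 31, 28, q, 36, m, 2), (1, 31, 28, q, 36, q, 9), (1, 31, 28, q, 36, t, 11), (1, 31, 28, q, 36, u, 3), (1, 31, 28, q, 36, v, 2), (1, 31, 28, q, 36, z, 24), (1, 31, 28, q, 9, m, 2), (1, 31, 28, q, 9, q, 9), (1, 31, 28, q, 9, t, 11), (1, 31, 28, q, 9, u, 3), (1, 31, 28, q, 9, v, 2), (1, 31, 28, q, 9, z, 24), (1, 40, 21, p, 11, m, 2), (1, 40, 21, p, 11, q, 9), (1, 40, 21, p, 11, t, 11), (1, 40, 21, p, 11, u, 3), (1, 40, 21, p, 11, v, 2), (1, 40, 21, p, 11, z, 24), (1, 40, 21, p, 31, m, 2), (1, 40, 21, p, 31, q, 9), (1, 40, 21, p, 31, t, 11), (1, 40, 21, p, 31, u, 3), (1, 40, 21, p, 31, v, 2), (1, 40, 21, p, 31, z, 24), (1, 40, 21, p, 36, m, 2), (1, 40, 21, p, 36, q, 9), (1, 40, 21, p, 36, t, 11), (1, 40, 21, p, 36, u, 3), (1, 40, 21, p, 36, v, 2), (1, 40, 21, p, 36, z, 24), (1, 40, 21, p, 9, m, 2), (1, 40, 21, p, 9, q, 9), (1, 40, 21, p, 9, t, 11), (1, 40, 21, p, 9, u, 3), (1, 40, 21, p, 9, v, 2), (1, 40, 21, p, 9, z, 24), (13, 7, 23, x, 26, v, 11)}.
Filtering on B > 9 leaves {(1, 13, 20, r, 11, t, 11), (1, 13, 20, r, 11, z, 24), (1, 13, 20, r, 31, t, 11), (1, 13, 20, r, 31, z, 24), (1, 13, 20, r, 36, t, 11), (1, 13, 20, r, 36, z, 24), (1, 13, 20, r, 9, t, 11), (1, 13, 20, r, 9, z, 24), (1, 31, 28, q, 11, t, 11), (1, 31, 28, q, 11, z, 24), (1, 31, 28, q, 31, t, 11), (1, 31, 28, q, 31, z, 24), (1, 31, 28, q, 36, t, 11), (1, 31, 28, q, 36, z, 24), (1, 31, 28, q, 9, t, 11), (1, 31, 28, q, 9, z, 24), (1, 40, 21, p, 11, t, 11), (1, 40, 21, p, 11, z, 24), (1, 40, 21, p, 31, t, 11), (1, 40, 21, p, 31, z, 24), (1, 40, 21, p, 36, t, 11), (1, 40, 21, p, 36, z, 24), (1, 40, 21, p, 9, t, 11), (1, 40, 21, p, 9, z, 24), (13, 7, 23, x, 26, v, 11)}.
π_{D, G} gives {(t, 1), (v, 13), (z, 1)} (22 duplicate(s) eliminated).

{(t, 1), (v, 13), (z, 1)}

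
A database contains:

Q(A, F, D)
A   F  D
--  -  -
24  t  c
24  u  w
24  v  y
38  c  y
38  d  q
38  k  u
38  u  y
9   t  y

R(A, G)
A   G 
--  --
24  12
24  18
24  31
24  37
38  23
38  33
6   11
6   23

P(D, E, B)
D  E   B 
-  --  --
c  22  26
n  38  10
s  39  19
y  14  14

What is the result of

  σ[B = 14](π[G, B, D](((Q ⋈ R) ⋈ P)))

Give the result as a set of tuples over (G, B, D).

Joining Q and R on A yields {(24, t, c, 12), (24, t, c, 18), (24, t, c, 31), (24, t, c, 37), (24, u, w, 12), (24, u, w, 18), (24, u, w, 31), (24, u, w, 37), (24, v, y, 12), (24, v, y, 18), (24, v, y, 31), (24, v, y, 37), (38, c, y, 23), (38, c, y, 33), (38, d, q, 23), (38, d, q, 33), (38, k, u, 23), (38, k, u, 33), (38, u, y, 23), (38, u, y, 33)}.
Joining (Q ⋈ R) and P on D yields {(24, t, c, 12, 22, 26), (24, t, c, 18, 22, 26), (24, t, c, 31, 22, 26), (24, t, c, 37, 22, 26), (24, v, y, 12, 14, 14), (24, v, y, 18, 14, 14), (24, v, y, 31, 14, 14), (24, v, y, 37, 14, 14), (38, c, y, 23, 14, 14), (38, c, y, 33, 14, 14), (38, u, y, 23, 14, 14), (38, u, y, 33, 14, 14)}.
π[G, B, D]: project onto (G, B, D) (2 duplicate(s) eliminated) → {(12, 14, y), (12, 26, c), (18, 14, y), (18, 26, c), (23, 14, y), (31, 14, y), (31, 26, c), (33, 14, y), (37, 14, y), (37, 26, c)}
Apply σ_{B = 14}; surviving tuples: {(12, 14, y), (18, 14, y), (23, 14, y), (31, 14, y), (33, 14, y), (37, 14, y)}

{(12, 14, y), (18, 14, y), (23, 14, y), (31, 14, y), (33, 14, y), (37, 14, y)}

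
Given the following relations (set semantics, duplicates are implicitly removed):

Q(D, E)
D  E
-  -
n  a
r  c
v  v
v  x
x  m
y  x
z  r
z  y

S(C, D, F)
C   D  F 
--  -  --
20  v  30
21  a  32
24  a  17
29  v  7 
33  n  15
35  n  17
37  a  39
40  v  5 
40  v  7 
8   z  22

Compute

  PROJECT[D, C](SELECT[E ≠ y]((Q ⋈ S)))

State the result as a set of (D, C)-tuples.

{(n, 33), (n, 35), (v, 20), (v, 29), (v, 40), (z, 8)}

Q ⋈ S (natural join on D): {(n, a, 33, 15), (n, a, 35, 17), (v, v, 20, 30), (v, v, 29, 7), (v, v, 40, 5), (v, v, 40, 7), (v, x, 20, 30), (v, x, 29, 7), (v, x, 40, 5), (v, x, 40, 7), (z, r, 8, 22), (z, y, 8, 22)}
Apply σ_{E ≠ y}; surviving tuples: {(n, a, 33, 15), (n, a, 35, 17), (v, v, 20, 30), (v, v, 29, 7), (v, v, 40, 5), (v, v, 40, 7), (v, x, 20, 30), (v, x, 29, 7), (v, x, 40, 5), (v, x, 40, 7), (z, r, 8, 22)}
Projecting to D, C (5 duplicate(s) eliminated): {(n, 33), (n, 35), (v, 20), (v, 29), (v, 40), (z, 8)}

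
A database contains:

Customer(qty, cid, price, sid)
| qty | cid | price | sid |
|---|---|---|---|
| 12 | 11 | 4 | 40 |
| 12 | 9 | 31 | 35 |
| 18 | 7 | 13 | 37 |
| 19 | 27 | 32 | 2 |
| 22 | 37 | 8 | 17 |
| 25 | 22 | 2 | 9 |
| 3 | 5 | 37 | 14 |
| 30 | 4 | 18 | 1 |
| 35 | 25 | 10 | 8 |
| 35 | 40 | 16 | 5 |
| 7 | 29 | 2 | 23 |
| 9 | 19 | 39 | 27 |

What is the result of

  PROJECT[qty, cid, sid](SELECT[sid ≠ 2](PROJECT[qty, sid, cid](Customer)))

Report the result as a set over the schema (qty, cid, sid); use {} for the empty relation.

{(12, 11, 40), (12, 9, 35), (18, 7, 37), (22, 37, 17), (25, 22, 9), (3, 5, 14), (30, 4, 1), (35, 25, 8), (35, 40, 5), (7, 29, 23), (9, 19, 27)}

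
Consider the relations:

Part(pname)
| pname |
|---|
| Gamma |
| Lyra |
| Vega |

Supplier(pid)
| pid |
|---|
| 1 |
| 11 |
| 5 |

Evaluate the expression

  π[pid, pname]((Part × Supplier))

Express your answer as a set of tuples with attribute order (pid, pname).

Part × Supplier: Cartesian product, 3·3 = 9 tuples over (pname, pid).
Keep only column(s) pid, pname: {(1, Gamma), (1, Lyra), (1, Vega), (11, Gamma), (11, Lyra), (11, Vega), (5, Gamma), (5, Lyra), (5, Vega)}

{(1, Gamma), (1, Lyra), (1, Vega), (11, Gamma), (11, Lyra), (11, Vega), (5, Gamma), (5, Lyra), (5, Vega)}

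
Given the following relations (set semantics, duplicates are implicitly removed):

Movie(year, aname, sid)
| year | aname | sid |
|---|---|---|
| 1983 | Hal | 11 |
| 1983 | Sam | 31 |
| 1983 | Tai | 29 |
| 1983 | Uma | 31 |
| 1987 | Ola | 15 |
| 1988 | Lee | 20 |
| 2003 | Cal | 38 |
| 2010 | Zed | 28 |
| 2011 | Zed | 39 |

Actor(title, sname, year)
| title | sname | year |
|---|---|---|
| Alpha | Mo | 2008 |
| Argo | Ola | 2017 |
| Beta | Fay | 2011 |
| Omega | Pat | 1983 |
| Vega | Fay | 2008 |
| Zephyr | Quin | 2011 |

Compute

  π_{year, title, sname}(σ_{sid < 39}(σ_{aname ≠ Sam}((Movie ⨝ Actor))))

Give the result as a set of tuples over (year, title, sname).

{(1983, Omega, Pat)}

Natural join on year: {(1983, Hal, 11, Omega, Pat), (1983, Sam, 31, Omega, Pat), (1983, Tai, 29, Omega, Pat), (1983, Uma, 31, Omega, Pat), (2011, Zed, 39, Beta, Fay), (2011, Zed, 39, Zephyr, Quin)}
Selection aname ≠ Sam: {(1983, Hal, 11, Omega, Pat), (1983, Tai, 29, Omega, Pat), (1983, Uma, 31, Omega, Pat), (2011, Zed, 39, Beta, Fay), (2011, Zed, 39, Zephyr, Quin)}
Selection sid < 39: {(1983, Hal, 11, Omega, Pat), (1983, Tai, 29, Omega, Pat), (1983, Uma, 31, Omega, Pat)}
π_{year, title, sname} gives {(1983, Omega, Pat)} (2 duplicate(s) eliminated).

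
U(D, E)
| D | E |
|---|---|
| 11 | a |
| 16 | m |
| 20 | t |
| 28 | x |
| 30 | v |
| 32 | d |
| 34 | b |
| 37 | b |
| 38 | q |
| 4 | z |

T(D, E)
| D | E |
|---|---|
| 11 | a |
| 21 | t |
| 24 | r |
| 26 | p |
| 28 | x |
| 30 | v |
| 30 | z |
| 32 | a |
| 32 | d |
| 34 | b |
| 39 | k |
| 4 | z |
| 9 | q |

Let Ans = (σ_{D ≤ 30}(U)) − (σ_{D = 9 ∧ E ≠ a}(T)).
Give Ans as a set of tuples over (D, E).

{(11, a), (16, m), (20, t), (28, x), (30, v), (4, z)}

Selection D ≤ 30: {(11, a), (16, m), (20, t), (28, x), (30, v), (4, z)}
Selection D = 9 ∧ E ≠ a: {(9, q)}
Difference: {(11, a), (16, m), (20, t), (28, x), (30, v), (4, z)} with {(9, q)} → {(11, a), (16, m), (20, t), (28, x), (30, v), (4, z)}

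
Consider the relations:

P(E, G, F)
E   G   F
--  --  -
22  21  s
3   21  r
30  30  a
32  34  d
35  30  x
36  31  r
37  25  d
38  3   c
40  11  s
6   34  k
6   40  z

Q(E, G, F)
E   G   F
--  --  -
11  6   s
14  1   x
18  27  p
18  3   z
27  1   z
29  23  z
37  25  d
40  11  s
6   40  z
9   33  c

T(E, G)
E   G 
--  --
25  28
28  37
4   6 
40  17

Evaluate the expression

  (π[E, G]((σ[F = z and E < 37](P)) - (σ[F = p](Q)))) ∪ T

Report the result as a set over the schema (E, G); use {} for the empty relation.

σ[F = z and E < 37]: keep tuples satisfying F = z and E < 37 → {(6, 40, z)}
σ[F = p]: keep tuples satisfying F = p → {(18, 27, p)}
Set difference of the two operands is {(6, 40, z)}.
Projecting to E, G: {(6, 40)}
Set union of the two operands is {(25, 28), (28, 37), (4, 6), (40, 17), (6, 40)}.

{(25, 28), (28, 37), (4, 6), (40, 17), (6, 40)}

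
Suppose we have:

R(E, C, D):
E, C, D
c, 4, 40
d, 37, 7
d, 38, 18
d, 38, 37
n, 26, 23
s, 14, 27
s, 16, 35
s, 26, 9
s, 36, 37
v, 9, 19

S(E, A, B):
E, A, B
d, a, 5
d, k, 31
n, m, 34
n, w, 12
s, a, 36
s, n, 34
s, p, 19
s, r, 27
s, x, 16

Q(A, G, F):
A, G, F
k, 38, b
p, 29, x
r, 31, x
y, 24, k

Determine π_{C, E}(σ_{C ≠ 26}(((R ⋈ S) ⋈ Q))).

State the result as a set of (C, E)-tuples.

{(14, s), (16, s), (36, s), (37, d), (38, d)}

R ⋈ S (natural join on E): {(d, 37, 7, a, 5), (d, 37, 7, k, 31), (d, 38, 18, a, 5), (d, 38, 18, k, 31), (d, 38, 37, a, 5), (d, 38, 37, k, 31), (n, 26, 23, m, 34), (n, 26, 23, w, 12), (s, 14, 27, a, 36), (s, 14, 27, n, 34), (s, 14, 27, p, 19), (s, 14, 27, r, 27), (s, 14, 27, x, 16), (s, 16, 35, a, 36), (s, 16, 35, n, 34), (s, 16, 35, p, 19), (s, 16, 35, r, 27), (s, 16, 35, x, 16), (s, 26, 9, a, 36), (s, 26, 9, n, 34), (s, 26, 9, p, 19), (s, 26, 9, r, 27), (s, 26, 9, x, 16), (s, 36, 37, a, 36), (s, 36, 37, n, 34), (s, 36, 37, p, 19), (s, 36, 37, r, 27), (s, 36, 37, x, 16)}
(R ⋈ S) ⋈ Q (natural join on A): {(d, 37, 7, k, 31, 38, b), (d, 38, 18, k, 31, 38, b), (d, 38, 37, k, 31, 38, b), (s, 14, 27, p, 19, 29, x), (s, 14, 27, r, 27, 31, x), (s, 16, 35, p, 19, 29, x), (s, 16, 35, r, 27, 31, x), (s, 26, 9, p, 19, 29, x), (s, 26, 9, r, 27, 31, x), (s, 36, 37, p, 19, 29, x), (s, 36, 37, r, 27, 31, x)}
Apply σ_{C ≠ 26}; surviving tuples: {(d, 37, 7, k, 31, 38, b), (d, 38, 18, k, 31, 38, b), (d, 38, 37, k, 31, 38, b), (s, 14, 27, p, 19, 29, x), (s, 14, 27, r, 27, 31, x), (s, 16, 35, p, 19, 29, x), (s, 16, 35, r, 27, 31, x), (s, 36, 37, p, 19, 29, x), (s, 36, 37, r, 27, 31, x)}
π[C, E]: project onto (C, E) (4 duplicate(s) eliminated) → {(14, s), (16, s), (36, s), (37, d), (38, d)}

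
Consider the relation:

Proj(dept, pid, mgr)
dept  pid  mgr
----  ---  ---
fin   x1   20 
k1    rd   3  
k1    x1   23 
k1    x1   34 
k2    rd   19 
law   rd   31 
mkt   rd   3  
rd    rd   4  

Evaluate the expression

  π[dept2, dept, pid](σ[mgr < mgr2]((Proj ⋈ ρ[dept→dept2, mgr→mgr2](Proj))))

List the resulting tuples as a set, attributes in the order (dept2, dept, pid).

{(k1, fin, x1), (k1, k1, x1), (k2, k1, rd), (k2, mkt, rd), (k2, rd, rd), (law, k1, rd), (law, k2, rd), (law, mkt, rd), (law, rd, rd), (rd, k1, rd), (rd, mkt, rd)}

ρ[dept→dept2, mgr→mgr2]: schema becomes (dept2, pid, mgr2); tuples unchanged.
Natural join on pid: {(fin, x1, 20, fin, 20), (fin, x1, 20, k1, 23), (fin, x1, 20, k1, 34), (k1, rd, 3, k1, 3), (k1, rd, 3, k2, 19), (k1, rd, 3, law, 31), (k1, rd, 3, mkt, 3), (k1, rd, 3, rd, 4), (k1, x1, 23, fin, 20), (k1, x1, 23, k1, 23), (k1, x1, 23, k1, 34), (k1, x1, 34, fin, 20), (k1, x1, 34, k1, 23), (k1, x1, 34, k1, 34), (k2, rd, 19, k1, 3), (k2, rd, 19, k2, 19), (k2, rd, 19, law, 31), (k2, rd, 19, mkt, 3), (k2, rd, 19, rd, 4), (law, rd, 31, k1, 3), (law, rd, 31, k2, 19), (law, rd, 31, law, 31), (law, rd, 31, mkt, 3), (law, rd, 31, rd, 4), (mkt, rd, 3, k1, 3), (mkt, rd, 3, k2, 19), (mkt, rd, 3, law, 31), (mkt, rd, 3, mkt, 3), (mkt, rd, 3, rd, 4), (rd, rd, 4, k1, 3), (rd, rd, 4, k2, 19), (rd, rd, 4, law, 31), (rd, rd, 4, mkt, 3), (rd, rd, 4, rd, 4)}
σ[mgr < mgr2]: keep tuples satisfying mgr < mgr2 → {(fin, x1, 20, k1, 23), (fin, x1, 20, k1, 34), (k1, rd, 3, k2, 19), (k1, rd, 3, law, 31), (k1, rd, 3, rd, 4), (k1, x1, 23, k1, 34), (k2, rd, 19, law, 31), (mkt, rd, 3, k2, 19), (mkt, rd, 3, law, 31), (mkt, rd, 3, rd, 4), (rd, rd, 4, k2, 19), (rd, rd, 4, law, 31)}
π[dept2, dept, pid]: project onto (dept2, dept, pid) (1 duplicate(s) eliminated) → {(k1, fin, x1), (k1, k1, x1), (k2, k1, rd), (k2, mkt, rd), (k2, rd, rd), (law, k1, rd), (law, k2, rd), (law, mkt, rd), (law, rd, rd), (rd, k1, rd), (rd, mkt, rd)}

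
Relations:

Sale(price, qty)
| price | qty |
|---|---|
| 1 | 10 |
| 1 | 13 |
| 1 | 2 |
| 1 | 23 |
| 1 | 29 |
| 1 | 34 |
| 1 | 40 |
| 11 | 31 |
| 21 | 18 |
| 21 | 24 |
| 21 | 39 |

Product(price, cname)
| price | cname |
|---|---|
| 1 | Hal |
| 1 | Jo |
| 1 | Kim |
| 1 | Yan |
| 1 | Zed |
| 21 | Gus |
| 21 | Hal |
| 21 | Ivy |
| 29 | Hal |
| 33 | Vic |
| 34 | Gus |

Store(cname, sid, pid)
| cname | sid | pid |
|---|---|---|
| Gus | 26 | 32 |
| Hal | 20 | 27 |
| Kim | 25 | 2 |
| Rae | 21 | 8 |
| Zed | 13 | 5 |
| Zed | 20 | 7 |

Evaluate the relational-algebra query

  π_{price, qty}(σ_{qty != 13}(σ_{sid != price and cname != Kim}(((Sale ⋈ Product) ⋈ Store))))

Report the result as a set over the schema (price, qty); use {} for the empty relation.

{(1, 10), (1, 2), (1, 23), (1, 29), (1, 34), (1, 40), (21, 18), (21, 24), (21, 39)}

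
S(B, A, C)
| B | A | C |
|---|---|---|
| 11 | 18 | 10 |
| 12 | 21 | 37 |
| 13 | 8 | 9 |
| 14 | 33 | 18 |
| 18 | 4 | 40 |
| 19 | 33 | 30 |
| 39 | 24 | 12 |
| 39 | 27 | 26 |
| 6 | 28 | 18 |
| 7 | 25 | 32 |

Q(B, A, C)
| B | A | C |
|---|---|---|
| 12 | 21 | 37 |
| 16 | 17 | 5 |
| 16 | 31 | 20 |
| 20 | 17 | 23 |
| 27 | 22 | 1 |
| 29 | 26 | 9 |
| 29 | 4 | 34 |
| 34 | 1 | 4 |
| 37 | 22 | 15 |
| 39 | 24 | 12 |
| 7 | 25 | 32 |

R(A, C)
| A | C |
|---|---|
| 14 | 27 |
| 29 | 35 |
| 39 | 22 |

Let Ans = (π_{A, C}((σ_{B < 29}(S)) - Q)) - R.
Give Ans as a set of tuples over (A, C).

Apply σ_{B < 29}; surviving tuples: {(11, 18, 10), (12, 21, 37), (13, 8, 9), (14, 33, 18), (18, 4, 40), (19, 33, 30), (6, 28, 18), (7, 25, 32)}
Difference: {(11, 18, 10), (12, 21, 37), (13, 8, 9), (14, 33, 18), (18, 4, 40), (19, 33, 30), (6, 28, 18), (7, 25, 32)} with {(12, 21, 37), (16, 17, 5), (16, 31, 20), (20, 17, 23), (27, 22, 1), (29, 26, 9), (29, 4, 34), (34, 1, 4), (37, 22, 15), (39, 24, 12), (7, 25, 32)} → {(11, 18, 10), (13, 8, 9), (14, 33, 18), (18, 4, 40), (19, 33, 30), (6, 28, 18)}
Projecting to A, C: {(18, 10), (28, 18), (33, 18), (33, 30), (4, 40), (8, 9)}
Difference: {(18, 10), (28, 18), (33, 18), (33, 30), (4, 40), (8, 9)} with {(14, 27), (29, 35), (39, 22)} → {(18, 10), (28, 18), (33, 18), (33, 30), (4, 40), (8, 9)}

{(18, 10), (28, 18), (33, 18), (33, 30), (4, 40), (8, 9)}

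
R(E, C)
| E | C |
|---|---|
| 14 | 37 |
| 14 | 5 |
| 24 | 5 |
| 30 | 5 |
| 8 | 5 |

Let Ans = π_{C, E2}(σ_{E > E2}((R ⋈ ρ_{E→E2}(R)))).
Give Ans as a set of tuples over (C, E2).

{(5, 14), (5, 24), (5, 8)}

ρ[E→E2]: schema becomes (E2, C); tuples unchanged.
R ⋈ ρ_{E→E2}(R) (natural join on C): {(14, 37, 14), (14, 5, 14), (14, 5, 24), (14, 5, 30), (14, 5, 8), (24, 5, 14), (24, 5, 24), (24, 5, 30), (24, 5, 8), (30, 5, 14), (30, 5, 24), (30, 5, 30), (30, 5, 8), (8, 5, 14), (8, 5, 24), (8, 5, 30), (8, 5, 8)}
Selection E > E2: {(14, 5, 8), (24, 5, 14), (24, 5, 8), (30, 5, 14), (30, 5, 24), (30, 5, 8)}
Projecting to C, E2 (3 duplicate(s) eliminated): {(5, 14), (5, 24), (5, 8)}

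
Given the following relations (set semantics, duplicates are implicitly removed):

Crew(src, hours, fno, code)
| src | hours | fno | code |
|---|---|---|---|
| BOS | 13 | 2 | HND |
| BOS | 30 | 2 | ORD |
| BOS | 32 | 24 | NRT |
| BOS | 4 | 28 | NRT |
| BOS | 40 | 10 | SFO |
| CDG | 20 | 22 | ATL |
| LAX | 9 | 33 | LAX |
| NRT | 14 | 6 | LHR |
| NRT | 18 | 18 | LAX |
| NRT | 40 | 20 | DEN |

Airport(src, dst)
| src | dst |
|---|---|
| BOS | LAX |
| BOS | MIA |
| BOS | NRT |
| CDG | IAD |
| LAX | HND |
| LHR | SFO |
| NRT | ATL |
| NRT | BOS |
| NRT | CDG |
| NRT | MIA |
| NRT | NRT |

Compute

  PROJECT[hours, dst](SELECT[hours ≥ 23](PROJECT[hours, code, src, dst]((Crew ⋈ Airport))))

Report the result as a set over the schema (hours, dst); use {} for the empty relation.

Natural join on src: {(BOS, 13, 2, HND, LAX), (BOS, 13, 2, HND, MIA), (BOS, 13, 2, HND, NRT), (BOS, 30, 2, ORD, LAX), (BOS, 30, 2, ORD, MIA), (BOS, 30, 2, ORD, NRT), (BOS, 32, 24, NRT, LAX), (BOS, 32, 24, NRT, MIA), (BOS, 32, 24, NRT, NRT), (BOS, 4, 28, NRT, LAX), (BOS, 4, 28, NRT, MIA), (BOS, 4, 28, NRT, NRT), (BOS, 40, 10, SFO, LAX), (BOS, 40, 10, SFO, MIA), (BOS, 40, 10, SFO, NRT), (CDG, 20, 22, ATL, IAD), (LAX, 9, 33, LAX, HND), (NRT, 14, 6, LHR, ATL), (NRT, 14, 6, LHR, BOS), (NRT, 14, 6, LHR, CDG), (NRT, 14, 6, LHR, MIA), (NRT, 14, 6, LHR, NRT), (NRT, 18, 18, LAX, ATL), (NRT, 18, 18, LAX, BOS), (NRT, 18, 18, LAX, CDG), (NRT, 18, 18, LAX, MIA), (NRT, 18, 18, LAX, NRT), (NRT, 40, 20, DEN, ATL), (NRT, 40, 20, DEN, BOS), (NRT, 40, 20, DEN, CDG), (NRT, 40, 20, DEN, MIA), (NRT, 40, 20, DEN, NRT)}
Projecting to hours, code, src, dst: {(13, HND, BOS, LAX), (13, HND, BOS, MIA), (13, HND, BOS, NRT), (14, LHR, NRT, ATL), (14, LHR, NRT, BOS), (14, LHR, NRT, CDG), (14, LHR, NRT, MIA), (14, LHR, NRT, NRT), (18, LAX, NRT, ATL), (18, LAX, NRT, BOS), (18, LAX, NRT, CDG), (18, LAX, NRT, MIA), (18, LAX, NRT, NRT), (20, ATL, CDG, IAD), (30, ORD, BOS, LAX), (30, ORD, BOS, MIA), (30, ORD, BOS, NRT), (32, NRT, BOS, LAX), (32, NRT, BOS, MIA), (32, NRT, BOS, NRT), (4, NRT, BOS, LAX), (4, NRT, BOS, MIA), (4, NRT, BOS, NRT), (40, DEN, NRT, ATL), (40, DEN, NRT, BOS), (40, DEN, NRT, CDG), (40, DEN, NRT, MIA), (40, DEN, NRT, NRT), (40, SFO, BOS, LAX), (40, SFO, BOS, MIA), (40, SFO, BOS, NRT), (9, LAX, LAX, HND)}
σ[hours ≥ 23]: keep tuples satisfying hours ≥ 23 → {(30, ORD, BOS, LAX), (30, ORD, BOS, MIA), (30, ORD, BOS, NRT), (32, NRT, BOS, LAX), (32, NRT, BOS, MIA), (32, NRT, BOS, NRT), (40, DEN, NRT, ATL), (40, DEN, NRT, BOS), (40, DEN, NRT, CDG), (40, DEN, NRT, MIA), (40, DEN, NRT, NRT), (40, SFO, BOS, LAX), (40, SFO, BOS, MIA), (40, SFO, BOS, NRT)}
Projecting to hours, dst (2 duplicate(s) eliminated): {(30, LAX), (30, MIA), (30, NRT), (32, LAX), (32, MIA), (32, NRT), (40, ATL), (40, BOS), (40, CDG), (40, LAX), (40, MIA), (40, NRT)}

{(30, LAX), (30, MIA), (30, NRT), (32, LAX), (32, MIA), (32, NRT), (40, ATL), (40, BOS), (40, CDG), (40, LAX), (40, MIA), (40, NRT)}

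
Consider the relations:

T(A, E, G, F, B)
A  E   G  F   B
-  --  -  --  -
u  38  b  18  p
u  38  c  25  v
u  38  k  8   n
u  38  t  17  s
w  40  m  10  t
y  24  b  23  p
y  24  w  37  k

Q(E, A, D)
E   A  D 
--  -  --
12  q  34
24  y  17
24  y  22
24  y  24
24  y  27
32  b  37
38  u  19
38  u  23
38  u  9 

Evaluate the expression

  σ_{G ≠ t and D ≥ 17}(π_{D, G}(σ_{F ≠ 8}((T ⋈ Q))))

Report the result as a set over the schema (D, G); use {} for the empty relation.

{(17, b), (17, w), (19, b), (19, c), (22, b), (22, w), (23, b), (23, c), (24, b), (24, w), (27, b), (27, w)}

Natural join on A, E: {(u, 38, b, 18, p, 19), (u, 38, b, 18, p, 23), (u, 38, b, 18, p, 9), (u, 38, c, 25, v, 19), (u, 38, c, 25, v, 23), (u, 38, c, 25, v, 9), (u, 38, k, 8, n, 19), (u, 38, k, 8, n, 23), (u, 38, k, 8, n, 9), (u, 38, t, 17, s, 19), (u, 38, t, 17, s, 23), (u, 38, t, 17, s, 9), (y, 24, b, 23, p, 17), (y, 24, b, 23, p, 22), (y, 24, b, 23, p, 24), (y, 24, b, 23, p, 27), (y, 24, w, 37, k, 17), (y, 24, w, 37, k, 22), (y, 24, w, 37, k, 24), (y, 24, w, 37, k, 27)}
Apply σ_{F ≠ 8}; surviving tuples: {(u, 38, b, 18, p, 19), (u, 38, b, 18, p, 23), (u, 38, b, 18, p, 9), (u, 38, c, 25, v, 19), (u, 38, c, 25, v, 23), (u, 38, c, 25, v, 9), (u, 38, t, 17, s, 19), (u, 38, t, 17, s, 23), (u, 38, t, 17, s, 9), (y, 24, b, 23, p, 17), (y, 24, b, 23, p, 22), (y, 24, b, 23, p, 24), (y, 24, b, 23, p, 27), (y, 24, w, 37, k, 17), (y, 24, w, 37, k, 22), (y, 24, w, 37, k, 24), (y, 24, w, 37, k, 27)}
π_{D, G} gives {(17, b), (17, w), (19, b), (19, c), (19, t), (22, b), (22, w), (23, b), (23, c), (23, t), (24, b), (24, w), (27, b), (27, w), (9, b), (9, c), (9, t)}.
Apply σ_{G ≠ t and D ≥ 17}; surviving tuples: {(17, b), (17, w), (19, b), (19, c), (22, b), (22, w), (23, b), (23, c), (24, b), (24, w), (27, b), (27, w)}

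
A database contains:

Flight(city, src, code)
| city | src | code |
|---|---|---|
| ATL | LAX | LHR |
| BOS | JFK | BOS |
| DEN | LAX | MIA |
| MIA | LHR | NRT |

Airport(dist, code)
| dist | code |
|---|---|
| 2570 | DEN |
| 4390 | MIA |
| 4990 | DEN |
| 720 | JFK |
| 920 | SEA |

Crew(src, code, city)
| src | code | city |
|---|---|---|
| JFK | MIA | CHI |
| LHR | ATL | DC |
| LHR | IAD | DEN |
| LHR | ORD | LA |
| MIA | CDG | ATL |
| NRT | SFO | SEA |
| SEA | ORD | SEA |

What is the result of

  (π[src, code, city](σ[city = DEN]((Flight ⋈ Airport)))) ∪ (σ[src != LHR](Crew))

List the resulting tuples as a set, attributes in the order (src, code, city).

Flight ⋈ Airport (natural join on code): {(DEN, LAX, MIA, 4390)}
Filtering on city = DEN leaves {(DEN, LAX, MIA, 4390)}.
π[src, code, city]: project onto (src, code, city) → {(LAX, MIA, DEN)}
Filtering on src != LHR leaves {(JFK, MIA, CHI), (MIA, CDG, ATL), (NRT, SFO, SEA), (SEA, ORD, SEA)}.
Union: {(LAX, MIA, DEN)} with {(JFK, MIA, CHI), (MIA, CDG, ATL), (NRT, SFO, SEA), (SEA, ORD, SEA)} → {(JFK, MIA, CHI), (LAX, MIA, DEN), (MIA, CDG, ATL), (NRT, SFO, SEA), (SEA, ORD, SEA)}

{(JFK, MIA, CHI), (LAX, MIA, DEN), (MIA, CDG, ATL), (NRT, SFO, SEA), (SEA, ORD, SEA)}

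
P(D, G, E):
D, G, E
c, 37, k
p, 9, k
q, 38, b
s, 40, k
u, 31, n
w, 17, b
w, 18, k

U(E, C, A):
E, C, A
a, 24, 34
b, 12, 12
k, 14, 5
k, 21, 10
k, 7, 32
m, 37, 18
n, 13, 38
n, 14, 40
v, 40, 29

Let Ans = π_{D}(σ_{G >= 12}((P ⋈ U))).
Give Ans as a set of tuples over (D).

Joining P and U on E yields {(c, 37, k, 14, 5), (c, 37, k, 21, 10), (c, 37, k, 7, 32), (p, 9, k, 14, 5), (p, 9, k, 21, 10), (p, 9, k, 7, 32), (q, 38, b, 12, 12), (s, 40, k, 14, 5), (s, 40, k, 21, 10), (s, 40, k, 7, 32), (u, 31, n, 13, 38), (u, 31, n, 14, 40), (w, 17, b, 12, 12), (w, 18, k, 14, 5), (w, 18, k, 21, 10), (w, 18, k, 7, 32)}.
Apply σ_{G >= 12}; surviving tuples: {(c, 37, k, 14, 5), (c, 37, k, 21, 10), (c, 37, k, 7, 32), (q, 38, b, 12, 12), (s, 40, k, 14, 5), (s, 40, k, 21, 10), (s, 40, k, 7, 32), (u, 31, n, 13, 38), (u, 31, n, 14, 40), (w, 17, b, 12, 12), (w, 18, k, 14, 5), (w, 18, k, 21, 10), (w, 18, k, 7, 32)}
π_{D} gives {c, q, s, u, w} (8 duplicate(s) eliminated).

{c, q, s, u, w}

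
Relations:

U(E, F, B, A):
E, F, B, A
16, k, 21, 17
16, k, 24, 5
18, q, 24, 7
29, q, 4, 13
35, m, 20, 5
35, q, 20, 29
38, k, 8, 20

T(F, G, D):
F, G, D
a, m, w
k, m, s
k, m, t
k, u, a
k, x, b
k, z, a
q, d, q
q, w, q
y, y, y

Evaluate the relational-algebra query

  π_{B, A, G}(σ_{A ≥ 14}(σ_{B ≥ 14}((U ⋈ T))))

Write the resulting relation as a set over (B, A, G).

U ⋈ T (natural join on F): {(16, k, 21, 17, m, s), (16, k, 21, 17, m, t), (16, k, 21, 17, u, a), (16, k, 21, 17, x, b), (16, k, 21, 17, z, a), (16, k, 24, 5, m, s), (16, k, 24, 5, m, t), (16, k, 24, 5, u, a), (16, k, 24, 5, x, b), (16, k, 24, 5, z, a), (18, q, 24, 7, d, q), (18, q, 24, 7, w, q), (29, q, 4, 13, d, q), (29, q, 4, 13, w, q), (35, q, 20, 29, d, q), (35, q, 20, 29, w, q), (38, k, 8, 20, m, s), (38, k, 8, 20, m, t), (38, k, 8, 20, u, a), (38, k, 8, 20, x, b), (38, k, 8, 20, z, a)}
Filtering on B ≥ 14 leaves {(16, k, 21, 17, m, s), (16, k, 21, 17, m, t), (16, k, 21, 17, u, a), (16, k, 21, 17, x, b), (16, k, 21, 17, z, a), (16, k, 24, 5, m, s), (16, k, 24, 5, m, t), (16, k, 24, 5, u, a), (16, k, 24, 5, x, b), (16, k, 24, 5, z, a), (18, q, 24, 7, d, q), (18, q, 24, 7, w, q), (35, q, 20, 29, d, q), (35, q, 20, 29, w, q)}.
Filtering on A ≥ 14 leaves {(16, k, 21, 17, m, s), (16, k, 21, 17, m, t), (16, k, 21, 17, u, a), (16, k, 21, 17, x, b), (16, k, 21, 17, z, a), (35, q, 20, 29, d, q), (35, q, 20, 29, w, q)}.
π_{B, A, G} gives {(20, 29, d), (20, 29, w), (21, 17, m), (21, 17, u), (21, 17, x), (21, 17, z)} (1 duplicate(s) eliminated).

{(20, 29, d), (20, 29, w), (21, 17, m), (21, 17, u), (21, 17, x), (21, 17, z)}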